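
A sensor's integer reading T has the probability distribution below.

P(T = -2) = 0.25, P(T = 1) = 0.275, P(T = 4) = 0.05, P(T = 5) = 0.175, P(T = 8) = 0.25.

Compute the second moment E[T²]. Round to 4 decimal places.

E[T²] = (-2)²(0.25) + (1)²(0.275) + (4)²(0.05) + (5)²(0.175) + (8)²(0.25) = 22.45

22.4500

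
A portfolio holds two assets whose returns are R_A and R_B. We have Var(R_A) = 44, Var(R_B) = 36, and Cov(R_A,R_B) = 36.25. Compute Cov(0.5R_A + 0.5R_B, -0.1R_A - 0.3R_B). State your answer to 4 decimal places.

-14.8500

Cov(0.5R_A + 0.5R_B, -0.1R_A - 0.3R_B) = (0.5)(-0.1)Var(R_A) + (0.5)(-0.3)Var(R_B) + [(0.5)(-0.3) + (0.5)(-0.1)]Cov(R_A,R_B)
= -0.05·44 + -0.15·36 + -0.2·36.25 = -14.85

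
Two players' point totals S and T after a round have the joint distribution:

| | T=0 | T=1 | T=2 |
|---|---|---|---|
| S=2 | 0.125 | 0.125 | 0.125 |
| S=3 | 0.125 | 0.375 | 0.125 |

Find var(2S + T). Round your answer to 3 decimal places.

E[S] = 2.625,  E[T] = 1,  E[ST] = 2.625
var(S) = 7.125 − (2.625)² = 0.234375;  var(T) = 1.5 − (1)² = 0.5
Cov(S,T) = 2.625 − (2.625)(1) = 0
var(2S + T) = (2)²·0.234375 + (1)²·0.5 + 2·(2)·(1)·0 = 1.4375

1.438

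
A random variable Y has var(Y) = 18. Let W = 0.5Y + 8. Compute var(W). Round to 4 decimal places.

var(0.5Y + 8) = (0.5)²·var(Y) = 0.25·18 = 4.5

4.5000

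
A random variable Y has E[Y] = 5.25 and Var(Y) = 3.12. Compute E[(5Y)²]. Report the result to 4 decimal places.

767.0625

E[5Y] = 5·5.25 = 26.25
Var(5Y) = (5)²·3.12 = 78
E[(5Y)²] = Var((5Y)) + (E[(5Y)])² = 78 + (26.25)² = 767.0625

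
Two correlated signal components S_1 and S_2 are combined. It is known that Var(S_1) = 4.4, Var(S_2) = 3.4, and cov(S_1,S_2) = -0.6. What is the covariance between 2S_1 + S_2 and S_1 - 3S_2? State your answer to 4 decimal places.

cov(2S_1 + S_2, S_1 - 3S_2) = (2)(1)Var(S_1) + (1)(-3)Var(S_2) + [(2)(-3) + (1)(1)]cov(S_1,S_2)
= 2·4.4 + -3·3.4 + -5·-0.6 = 1.6

1.6000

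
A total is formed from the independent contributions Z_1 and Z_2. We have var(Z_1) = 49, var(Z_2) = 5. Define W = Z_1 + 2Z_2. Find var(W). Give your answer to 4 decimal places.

69.0000

By independence, var(W) = (1)²var(Z_1) + (2)²var(Z_2)
= (1)²·49 + (2)²·5 = 69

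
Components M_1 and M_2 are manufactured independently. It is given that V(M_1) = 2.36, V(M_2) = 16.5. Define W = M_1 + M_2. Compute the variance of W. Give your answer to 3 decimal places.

By independence, V(W) = (1)²V(M_1) + (1)²V(M_2)
= (1)²·2.36 + (1)²·16.5 = 18.86

18.860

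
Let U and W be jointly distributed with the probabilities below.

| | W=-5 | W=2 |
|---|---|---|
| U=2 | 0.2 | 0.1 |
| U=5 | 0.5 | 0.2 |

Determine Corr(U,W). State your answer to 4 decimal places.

-0.0476

E[U] = 4.1,  E[W] = -2.9
E[UW] = -12.1
Cov(U,W) = E[UW] − E[U]E[W] = -12.1 − (4.1)(-2.9) = -0.21
V(U) = 1.89,  V(W) = 10.29
ρ = -0.21 / √(1.89·10.29) ≈ -0.0476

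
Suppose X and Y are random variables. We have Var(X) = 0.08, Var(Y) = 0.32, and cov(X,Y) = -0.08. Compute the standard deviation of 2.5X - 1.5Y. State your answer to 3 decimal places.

Var(2.5X - 1.5Y) = (2.5)²·Var(X) + (-1.5)²·Var(Y) + 2·(2.5)·(-1.5)·cov(X,Y)
= 6.25·0.08 + 2.25·0.32 + -7.5·-0.08 = 1.82
SD(2.5X - 1.5Y) = √1.82 ≈ 1.349

1.349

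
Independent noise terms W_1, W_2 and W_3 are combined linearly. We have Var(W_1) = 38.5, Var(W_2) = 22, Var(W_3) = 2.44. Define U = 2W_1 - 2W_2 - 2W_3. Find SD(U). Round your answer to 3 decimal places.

By independence, Var(U) = (2)²Var(W_1) + (-2)²Var(W_2) + (-2)²Var(W_3)
= (2)²·38.5 + (-2)²·22 + (-2)²·2.44 = 251.76
SD(U) = √251.76 ≈ 15.867

15.867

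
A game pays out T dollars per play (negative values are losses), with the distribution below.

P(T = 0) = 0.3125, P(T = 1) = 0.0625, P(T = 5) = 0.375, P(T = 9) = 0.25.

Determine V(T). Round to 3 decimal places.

E[T] = (0)(0.3125) + (1)(0.0625) + (5)(0.375) + (9)(0.25) = 4.1875
E[T²] = (0)²(0.3125) + (1)²(0.0625) + (5)²(0.375) + (9)²(0.25) = 29.6875
V(T) = E[T²] − (E[T])² = 29.6875 − (4.1875)² = 12.15234375

12.152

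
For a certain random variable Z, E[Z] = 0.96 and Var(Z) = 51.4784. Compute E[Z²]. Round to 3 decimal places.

E[Z²] = Var(Z) + (E[Z])² = 51.4784 + (0.96)² = 52.4

52.400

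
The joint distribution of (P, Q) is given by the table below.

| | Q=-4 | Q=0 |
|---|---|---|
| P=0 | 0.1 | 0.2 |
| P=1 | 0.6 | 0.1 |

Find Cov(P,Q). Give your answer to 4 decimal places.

-0.4400

E[P] = 0.7,  E[Q] = -2.8
E[PQ] = -2.4
Cov(P,Q) = E[PQ] − E[P]E[Q] = -2.4 − (0.7)(-2.8) = -0.44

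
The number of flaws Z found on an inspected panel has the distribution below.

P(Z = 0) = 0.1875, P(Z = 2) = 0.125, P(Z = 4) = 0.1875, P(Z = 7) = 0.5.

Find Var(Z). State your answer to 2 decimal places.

E[Z] = (0)(0.1875) + (2)(0.125) + (4)(0.1875) + (7)(0.5) = 4.5
E[Z²] = (0)²(0.1875) + (2)²(0.125) + (4)²(0.1875) + (7)²(0.5) = 28
Var(Z) = E[Z²] − (E[Z])² = 28 − (4.5)² = 7.75

7.75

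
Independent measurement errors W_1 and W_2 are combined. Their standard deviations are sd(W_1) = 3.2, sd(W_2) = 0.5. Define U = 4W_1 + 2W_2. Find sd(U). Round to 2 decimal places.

12.84

Var(W_1) = 10.24, Var(W_2) = 0.25
By independence, Var(U) = (4)²Var(W_1) + (2)²Var(W_2)
= (4)²·10.24 + (2)²·0.25 = 164.84
sd(U) = √164.84 ≈ 12.84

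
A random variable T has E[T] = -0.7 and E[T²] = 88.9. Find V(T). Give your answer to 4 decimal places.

V(T) = 88.9 − (-0.7)² = 88.41

88.4100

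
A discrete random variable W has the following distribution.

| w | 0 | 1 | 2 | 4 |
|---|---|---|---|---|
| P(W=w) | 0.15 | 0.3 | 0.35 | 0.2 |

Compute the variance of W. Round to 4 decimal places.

E[W] = (0)(0.15) + (1)(0.3) + (2)(0.35) + (4)(0.2) = 1.8
E[W²] = (0)²(0.15) + (1)²(0.3) + (2)²(0.35) + (4)²(0.2) = 4.9
var(W) = E[W²] − (E[W])² = 4.9 − (1.8)² = 1.66

1.6600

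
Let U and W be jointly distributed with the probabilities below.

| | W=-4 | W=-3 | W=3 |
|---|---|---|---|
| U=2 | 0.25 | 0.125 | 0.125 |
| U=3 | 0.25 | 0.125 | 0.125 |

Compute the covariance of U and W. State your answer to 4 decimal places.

E[U] = 2.5,  E[W] = -2
E[UW] = -5
Cov(U,W) = E[UW] − E[U]E[W] = -5 − (2.5)(-2) = 0

0.0000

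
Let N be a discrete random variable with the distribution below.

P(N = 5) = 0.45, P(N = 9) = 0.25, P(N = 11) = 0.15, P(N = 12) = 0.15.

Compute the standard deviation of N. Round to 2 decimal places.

2.84

E[N] = (5)(0.45) + (9)(0.25) + (11)(0.15) + (12)(0.15) = 7.95
E[N²] = (5)²(0.45) + (9)²(0.25) + (11)²(0.15) + (12)²(0.15) = 71.25
Var(N) = E[N²] − (E[N])² = 71.25 − (7.95)² = 8.0475
SD(N) = √8.0475 ≈ 2.84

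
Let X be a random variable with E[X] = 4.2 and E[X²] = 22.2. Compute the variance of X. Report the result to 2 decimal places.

4.56

Var(X) = 22.2 − (4.2)² = 4.56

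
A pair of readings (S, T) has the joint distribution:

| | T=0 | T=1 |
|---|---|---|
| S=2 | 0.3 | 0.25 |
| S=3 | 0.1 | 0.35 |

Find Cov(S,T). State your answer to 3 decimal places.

E[S] = 2.45,  E[T] = 0.6
E[ST] = 1.55
Cov(S,T) = E[ST] − E[S]E[T] = 1.55 − (2.45)(0.6) = 0.08

0.080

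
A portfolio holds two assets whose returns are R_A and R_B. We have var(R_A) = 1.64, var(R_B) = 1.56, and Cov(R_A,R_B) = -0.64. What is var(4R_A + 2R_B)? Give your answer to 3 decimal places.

22.240

var(4R_A + 2R_B) = (4)²·var(R_A) + (2)²·var(R_B) + 2·(4)·(2)·Cov(R_A,R_B)
= 16·1.64 + 4·1.56 + 16·-0.64 = 22.24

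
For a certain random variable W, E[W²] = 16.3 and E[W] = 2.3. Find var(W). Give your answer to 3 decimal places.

var(W) = 16.3 − (2.3)² = 11.01

11.010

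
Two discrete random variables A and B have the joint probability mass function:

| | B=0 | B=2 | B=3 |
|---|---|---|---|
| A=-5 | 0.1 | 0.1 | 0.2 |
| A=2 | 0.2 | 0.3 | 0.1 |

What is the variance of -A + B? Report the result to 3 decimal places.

14.850

E[A] = -0.8,  E[B] = 1.7,  E[AB] = -2.2
Var(A) = 12.4 − (-0.8)² = 11.76;  Var(B) = 4.3 − (1.7)² = 1.41
Cov(A,B) = -2.2 − (-0.8)(1.7) = -0.84
Var(-A + B) = (-1)²·11.76 + (1)²·1.41 + 2·(-1)·(1)·-0.84 = 14.85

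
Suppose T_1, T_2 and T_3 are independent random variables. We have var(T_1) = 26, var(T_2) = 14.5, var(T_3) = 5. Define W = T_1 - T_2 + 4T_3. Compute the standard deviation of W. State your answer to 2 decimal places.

By independence, var(W) = (1)²var(T_1) + (-1)²var(T_2) + (4)²var(T_3)
= (1)²·26 + (-1)²·14.5 + (4)²·5 = 120.5
sd(W) = √120.5 ≈ 10.98

10.98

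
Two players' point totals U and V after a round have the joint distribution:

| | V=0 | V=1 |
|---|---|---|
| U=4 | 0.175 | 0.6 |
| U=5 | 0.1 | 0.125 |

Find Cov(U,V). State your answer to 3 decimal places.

E[U] = 4.225,  E[V] = 0.725
E[UV] = 3.025
Cov(U,V) = E[UV] − E[U]E[V] = 3.025 − (4.225)(0.725) = -0.038125

-0.038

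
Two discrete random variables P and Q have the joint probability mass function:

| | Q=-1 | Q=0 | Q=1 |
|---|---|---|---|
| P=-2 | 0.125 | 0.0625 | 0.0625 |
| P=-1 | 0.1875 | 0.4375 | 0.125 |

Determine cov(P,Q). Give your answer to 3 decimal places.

E[P] = -1.25,  E[Q] = -0.125
E[PQ] = 0.1875
cov(P,Q) = E[PQ] − E[P]E[Q] = 0.1875 − (-1.25)(-0.125) = 0.03125

0.031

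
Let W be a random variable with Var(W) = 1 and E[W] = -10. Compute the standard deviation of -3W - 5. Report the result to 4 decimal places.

Var(-3W - 5) = (-3)²·1 = 9
σ(-3W - 5) = √9 ≈ 3.0000

3.0000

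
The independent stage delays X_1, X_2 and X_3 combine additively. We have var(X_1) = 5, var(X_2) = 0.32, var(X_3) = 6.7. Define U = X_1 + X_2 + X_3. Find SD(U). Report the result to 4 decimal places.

3.4670

By independence, var(U) = (1)²var(X_1) + (1)²var(X_2) + (1)²var(X_3)
= (1)²·5 + (1)²·0.32 + (1)²·6.7 = 12.02
SD(U) = √12.02 ≈ 3.4670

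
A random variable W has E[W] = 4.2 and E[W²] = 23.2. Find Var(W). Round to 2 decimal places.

Var(W) = 23.2 − (4.2)² = 5.56

5.56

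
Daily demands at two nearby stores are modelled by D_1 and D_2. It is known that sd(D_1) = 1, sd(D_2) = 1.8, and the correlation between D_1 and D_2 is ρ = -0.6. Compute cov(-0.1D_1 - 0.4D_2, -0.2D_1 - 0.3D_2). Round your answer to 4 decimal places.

Var(D_1) = (1)² = 1;  Var(D_2) = (1.8)² = 3.24
cov(D_1,D_2) = ρ·sd(D_1)·sd(D_2) = -0.6·1·1.8 = -1.08
cov(-0.1D_1 - 0.4D_2, -0.2D_1 - 0.3D_2) = (-0.1)(-0.2)Var(D_1) + (-0.4)(-0.3)Var(D_2) + [(-0.1)(-0.3) + (-0.4)(-0.2)]cov(D_1,D_2)
= 0.02·1 + 0.12·3.24 + 0.11·-1.08 = 0.29

0.2900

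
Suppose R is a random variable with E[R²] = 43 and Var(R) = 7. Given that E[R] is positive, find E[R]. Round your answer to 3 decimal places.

(E[R])² = E[R²] − Var(R) = 43 − 7 = 36
E[R] = √36 = 6

6.000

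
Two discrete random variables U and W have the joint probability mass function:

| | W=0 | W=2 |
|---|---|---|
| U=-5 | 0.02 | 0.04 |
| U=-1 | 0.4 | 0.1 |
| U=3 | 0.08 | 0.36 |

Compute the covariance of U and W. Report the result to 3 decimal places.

1.040

E[U] = 0.52,  E[W] = 1
E[UW] = 1.56
Cov(U,W) = E[UW] − E[U]E[W] = 1.56 − (0.52)(1) = 1.04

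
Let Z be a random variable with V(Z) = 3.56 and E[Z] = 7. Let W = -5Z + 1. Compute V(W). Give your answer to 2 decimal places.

V(-5Z + 1) = (-5)²·V(Z) = 25·3.56 = 89

89.00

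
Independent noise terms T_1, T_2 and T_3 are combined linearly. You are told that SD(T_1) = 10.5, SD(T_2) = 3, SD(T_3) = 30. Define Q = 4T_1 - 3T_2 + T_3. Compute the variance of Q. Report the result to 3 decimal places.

2745.000

Var(T_1) = 110.25, Var(T_2) = 9, Var(T_3) = 900
By independence, Var(Q) = (4)²Var(T_1) + (-3)²Var(T_2) + (1)²Var(T_3)
= (4)²·110.25 + (-3)²·9 + (1)²·900 = 2745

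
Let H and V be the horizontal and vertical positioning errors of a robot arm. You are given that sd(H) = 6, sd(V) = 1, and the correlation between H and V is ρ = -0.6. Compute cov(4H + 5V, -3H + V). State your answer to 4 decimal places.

Var(H) = (6)² = 36;  Var(V) = (1)² = 1
cov(H,V) = ρ·sd(H)·sd(V) = -0.6·6·1 = -3.6
cov(4H + 5V, -3H + V) = (4)(-3)Var(H) + (5)(1)Var(V) + [(4)(1) + (5)(-3)]cov(H,V)
= -12·36 + 5·1 + -11·-3.6 = -387.4

-387.4000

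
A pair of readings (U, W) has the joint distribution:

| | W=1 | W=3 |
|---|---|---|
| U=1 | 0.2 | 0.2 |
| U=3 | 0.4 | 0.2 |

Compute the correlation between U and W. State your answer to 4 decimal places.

-0.1667

E[U] = 2.2,  E[W] = 1.8
E[UW] = 3.8
Cov(U,W) = E[UW] − E[U]E[W] = 3.8 − (2.2)(1.8) = -0.16
Var(U) = 0.96,  Var(W) = 0.96
ρ = -0.16 / √(0.96·0.96) ≈ -0.1667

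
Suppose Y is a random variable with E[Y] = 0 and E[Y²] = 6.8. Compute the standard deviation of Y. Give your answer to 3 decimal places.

Var(Y) = 6.8 − (0)² = 6.8
SD(Y) = √6.8 ≈ 2.608

2.608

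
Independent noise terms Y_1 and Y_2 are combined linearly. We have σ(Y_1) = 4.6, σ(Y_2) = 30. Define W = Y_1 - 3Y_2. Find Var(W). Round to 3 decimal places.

Var(Y_1) = 21.16, Var(Y_2) = 900
By independence, Var(W) = (1)²Var(Y_1) + (-3)²Var(Y_2)
= (1)²·21.16 + (-3)²·900 = 8121.16

8121.160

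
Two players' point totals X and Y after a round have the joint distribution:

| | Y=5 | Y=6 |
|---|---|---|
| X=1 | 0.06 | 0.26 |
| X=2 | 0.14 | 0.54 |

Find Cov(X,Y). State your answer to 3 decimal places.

E[X] = 1.68,  E[Y] = 5.8
E[XY] = 9.74
Cov(X,Y) = E[XY] − E[X]E[Y] = 9.74 − (1.68)(5.8) = -0.004

-0.004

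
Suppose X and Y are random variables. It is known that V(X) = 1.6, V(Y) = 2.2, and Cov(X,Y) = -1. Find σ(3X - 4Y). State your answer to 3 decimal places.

V(3X - 4Y) = (3)²·V(X) + (-4)²·V(Y) + 2·(3)·(-4)·Cov(X,Y)
= 9·1.6 + 16·2.2 + -24·-1 = 73.6
σ(3X - 4Y) = √73.6 ≈ 8.579

8.579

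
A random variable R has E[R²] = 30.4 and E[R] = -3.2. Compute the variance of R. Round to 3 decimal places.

20.160

var(R) = 30.4 − (-3.2)² = 20.16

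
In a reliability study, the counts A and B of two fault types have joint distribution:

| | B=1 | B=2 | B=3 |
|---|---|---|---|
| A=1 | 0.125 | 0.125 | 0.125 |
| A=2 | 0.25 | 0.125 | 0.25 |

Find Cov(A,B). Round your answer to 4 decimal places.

0.0000

E[A] = 1.625,  E[B] = 2
E[AB] = 3.25
Cov(A,B) = E[AB] − E[A]E[B] = 3.25 − (1.625)(2) = 0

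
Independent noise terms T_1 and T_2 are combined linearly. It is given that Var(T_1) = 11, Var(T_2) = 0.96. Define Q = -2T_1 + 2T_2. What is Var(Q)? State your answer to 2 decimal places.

By independence, Var(Q) = (-2)²Var(T_1) + (2)²Var(T_2)
= (-2)²·11 + (2)²·0.96 = 47.84

47.84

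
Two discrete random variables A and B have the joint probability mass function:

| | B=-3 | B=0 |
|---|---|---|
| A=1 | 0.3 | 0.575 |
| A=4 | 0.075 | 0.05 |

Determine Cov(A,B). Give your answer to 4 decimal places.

-0.2531

E[A] = 1.375,  E[B] = -1.125
E[AB] = -1.8
Cov(A,B) = E[AB] − E[A]E[B] = -1.8 − (1.375)(-1.125) = -0.253125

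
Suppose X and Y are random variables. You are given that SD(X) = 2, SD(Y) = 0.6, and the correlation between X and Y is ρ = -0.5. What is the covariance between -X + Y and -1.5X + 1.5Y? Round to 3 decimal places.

Var(X) = (2)² = 4;  Var(Y) = (0.6)² = 0.36
cov(X,Y) = ρ·SD(X)·SD(Y) = -0.5·2·0.6 = -0.6
cov(-X + Y, -1.5X + 1.5Y) = (-1)(-1.5)Var(X) + (1)(1.5)Var(Y) + [(-1)(1.5) + (1)(-1.5)]cov(X,Y)
= 1.5·4 + 1.5·0.36 + -3·-0.6 = 8.34

8.340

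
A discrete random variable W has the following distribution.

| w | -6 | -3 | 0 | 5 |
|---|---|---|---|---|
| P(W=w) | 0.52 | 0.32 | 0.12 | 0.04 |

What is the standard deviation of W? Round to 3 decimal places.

E[W] = (-6)(0.52) + (-3)(0.32) + (0)(0.12) + (5)(0.04) = -3.88
E[W²] = (-6)²(0.52) + (-3)²(0.32) + (0)²(0.12) + (5)²(0.04) = 22.6
Var(W) = E[W²] − (E[W])² = 22.6 − (-3.88)² = 7.5456
sd(W) = √7.5456 ≈ 2.747

2.747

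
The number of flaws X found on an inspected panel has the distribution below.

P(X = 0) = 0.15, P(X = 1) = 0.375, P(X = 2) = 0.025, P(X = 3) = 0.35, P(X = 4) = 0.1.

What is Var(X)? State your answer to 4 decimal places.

1.7094

E[X] = (0)(0.15) + (1)(0.375) + (2)(0.025) + (3)(0.35) + (4)(0.1) = 1.875
E[X²] = (0)²(0.15) + (1)²(0.375) + (2)²(0.025) + (3)²(0.35) + (4)²(0.1) = 5.225
Var(X) = E[X²] − (E[X])² = 5.225 − (1.875)² = 1.709375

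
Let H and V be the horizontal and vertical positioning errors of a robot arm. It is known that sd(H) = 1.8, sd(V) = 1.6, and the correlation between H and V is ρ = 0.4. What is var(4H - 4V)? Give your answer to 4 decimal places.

55.9360

var(H) = (1.8)² = 3.24;  var(V) = (1.6)² = 2.56
Cov(H,V) = ρ·sd(H)·sd(V) = 0.4·1.8·1.6 = 1.152
var(4H - 4V) = (4)²·var(H) + (-4)²·var(V) + 2·(4)·(-4)·Cov(H,V)
= 16·3.24 + 16·2.56 + -32·1.152 = 55.936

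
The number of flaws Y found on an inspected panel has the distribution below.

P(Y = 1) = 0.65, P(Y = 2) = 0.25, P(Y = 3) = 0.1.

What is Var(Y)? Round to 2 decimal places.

E[Y] = (1)(0.65) + (2)(0.25) + (3)(0.1) = 1.45
E[Y²] = (1)²(0.65) + (2)²(0.25) + (3)²(0.1) = 2.55
Var(Y) = E[Y²] − (E[Y])² = 2.55 − (1.45)² = 0.4475

0.45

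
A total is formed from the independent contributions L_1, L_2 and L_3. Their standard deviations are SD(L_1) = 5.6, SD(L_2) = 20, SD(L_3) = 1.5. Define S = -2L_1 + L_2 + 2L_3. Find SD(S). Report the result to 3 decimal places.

23.118

Var(L_1) = 31.36, Var(L_2) = 400, Var(L_3) = 2.25
By independence, Var(S) = (-2)²Var(L_1) + (1)²Var(L_2) + (2)²Var(L_3)
= (-2)²·31.36 + (1)²·400 + (2)²·2.25 = 534.44
SD(S) = √534.44 ≈ 23.118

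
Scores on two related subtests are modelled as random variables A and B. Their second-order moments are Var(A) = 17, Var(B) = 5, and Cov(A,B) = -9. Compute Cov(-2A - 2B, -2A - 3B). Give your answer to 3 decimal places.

Cov(-2A - 2B, -2A - 3B) = (-2)(-2)Var(A) + (-2)(-3)Var(B) + [(-2)(-3) + (-2)(-2)]Cov(A,B)
= 4·17 + 6·5 + 10·-9 = 8

8.000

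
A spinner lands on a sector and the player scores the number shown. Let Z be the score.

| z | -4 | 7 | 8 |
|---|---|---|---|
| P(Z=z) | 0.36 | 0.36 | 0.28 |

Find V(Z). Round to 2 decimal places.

30.30

E[Z] = (-4)(0.36) + (7)(0.36) + (8)(0.28) = 3.32
E[Z²] = (-4)²(0.36) + (7)²(0.36) + (8)²(0.28) = 41.32
V(Z) = E[Z²] − (E[Z])² = 41.32 − (3.32)² = 30.2976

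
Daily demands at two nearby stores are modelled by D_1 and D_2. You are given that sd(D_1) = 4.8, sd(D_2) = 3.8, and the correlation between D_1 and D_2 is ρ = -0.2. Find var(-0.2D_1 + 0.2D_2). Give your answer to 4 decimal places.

1.7910

var(D_1) = (4.8)² = 23.04;  var(D_2) = (3.8)² = 14.44
Cov(D_1,D_2) = ρ·sd(D_1)·sd(D_2) = -0.2·4.8·3.8 = -3.648
var(-0.2D_1 + 0.2D_2) = (-0.2)²·var(D_1) + (0.2)²·var(D_2) + 2·(-0.2)·(0.2)·Cov(D_1,D_2)
= 0.04·23.04 + 0.04·14.44 + -0.08·-3.648 = 1.79104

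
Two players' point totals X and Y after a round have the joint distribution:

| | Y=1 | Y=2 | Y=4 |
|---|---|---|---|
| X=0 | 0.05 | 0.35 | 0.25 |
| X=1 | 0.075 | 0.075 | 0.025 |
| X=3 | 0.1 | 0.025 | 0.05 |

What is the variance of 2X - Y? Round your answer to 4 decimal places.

7.6744

E[X] = 0.7,  E[Y] = 2.425,  E[XY] = 1.375
V(X) = 1.75 − (0.7)² = 1.26;  V(Y) = 7.225 − (2.425)² = 1.344375
cov(X,Y) = 1.375 − (0.7)(2.425) = -0.3225
V(2X - Y) = (2)²·1.26 + (-1)²·1.344375 + 2·(2)·(-1)·-0.3225 = 7.674375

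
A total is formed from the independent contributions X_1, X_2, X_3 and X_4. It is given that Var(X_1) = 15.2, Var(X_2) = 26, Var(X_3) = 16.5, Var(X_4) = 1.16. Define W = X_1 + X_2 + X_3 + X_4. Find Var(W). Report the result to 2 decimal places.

By independence, Var(W) = (1)²Var(X_1) + (1)²Var(X_2) + (1)²Var(X_3) + (1)²Var(X_4)
= (1)²·15.2 + (1)²·26 + (1)²·16.5 + (1)²·1.16 = 58.86

58.86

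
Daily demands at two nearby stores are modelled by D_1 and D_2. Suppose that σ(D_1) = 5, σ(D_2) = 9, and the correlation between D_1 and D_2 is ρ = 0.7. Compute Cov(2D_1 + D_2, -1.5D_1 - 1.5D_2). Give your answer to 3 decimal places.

-338.250

Var(D_1) = (5)² = 25;  Var(D_2) = (9)² = 81
Cov(D_1,D_2) = ρ·σ(D_1)·σ(D_2) = 0.7·5·9 = 31.5
Cov(2D_1 + D_2, -1.5D_1 - 1.5D_2) = (2)(-1.5)Var(D_1) + (1)(-1.5)Var(D_2) + [(2)(-1.5) + (1)(-1.5)]Cov(D_1,D_2)
= -3·25 + -1.5·81 + -4.5·31.5 = -338.25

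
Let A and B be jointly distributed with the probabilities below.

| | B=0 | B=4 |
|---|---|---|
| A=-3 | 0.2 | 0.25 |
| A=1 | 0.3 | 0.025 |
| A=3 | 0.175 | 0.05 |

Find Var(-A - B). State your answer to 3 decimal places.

6.098

E[A] = -0.35,  E[B] = 1.3,  E[AB] = -2.3
Var(A) = 6.4 − (-0.35)² = 6.2775;  Var(B) = 5.2 − (1.3)² = 3.51
cov(A,B) = -2.3 − (-0.35)(1.3) = -1.845
Var(-A - B) = (-1)²·6.2775 + (-1)²·3.51 + 2·(-1)·(-1)·-1.845 = 6.0975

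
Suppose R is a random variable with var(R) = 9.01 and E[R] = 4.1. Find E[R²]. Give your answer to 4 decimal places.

E[R²] = var(R) + (E[R])² = 9.01 + (4.1)² = 25.82

25.8200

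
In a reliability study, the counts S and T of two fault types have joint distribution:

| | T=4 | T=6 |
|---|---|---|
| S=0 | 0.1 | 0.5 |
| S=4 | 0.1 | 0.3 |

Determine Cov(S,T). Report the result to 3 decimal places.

-0.160

E[S] = 1.6,  E[T] = 5.6
E[ST] = 8.8
Cov(S,T) = E[ST] − E[S]E[T] = 8.8 − (1.6)(5.6) = -0.16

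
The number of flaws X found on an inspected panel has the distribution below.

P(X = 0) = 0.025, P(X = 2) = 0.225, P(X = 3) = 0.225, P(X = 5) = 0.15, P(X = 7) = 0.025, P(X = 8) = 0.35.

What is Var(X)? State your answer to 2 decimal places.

6.78

E[X] = (0)(0.025) + (2)(0.225) + (3)(0.225) + (5)(0.15) + (7)(0.025) + (8)(0.35) = 4.85
E[X²] = (0)²(0.025) + (2)²(0.225) + (3)²(0.225) + (5)²(0.15) + (7)²(0.025) + (8)²(0.35) = 30.3
Var(X) = E[X²] − (E[X])² = 30.3 − (4.85)² = 6.7775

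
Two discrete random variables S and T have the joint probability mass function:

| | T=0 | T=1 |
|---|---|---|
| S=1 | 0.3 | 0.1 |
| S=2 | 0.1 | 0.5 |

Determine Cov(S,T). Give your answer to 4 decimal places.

E[S] = 1.6,  E[T] = 0.6
E[ST] = 1.1
Cov(S,T) = E[ST] − E[S]E[T] = 1.1 − (1.6)(0.6) = 0.14

0.1400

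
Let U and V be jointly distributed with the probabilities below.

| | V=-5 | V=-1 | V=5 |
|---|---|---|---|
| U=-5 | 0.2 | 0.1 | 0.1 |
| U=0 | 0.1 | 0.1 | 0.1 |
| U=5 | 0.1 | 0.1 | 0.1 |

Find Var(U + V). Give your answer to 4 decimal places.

38.6100

E[U] = -0.5,  E[V] = -0.8,  E[UV] = 2.5
Var(U) = 17.5 − (-0.5)² = 17.25;  Var(V) = 17.8 − (-0.8)² = 17.16
Cov(U,V) = 2.5 − (-0.5)(-0.8) = 2.1
Var(U + V) = (1)²·17.25 + (1)²·17.16 + 2·(1)·(1)·2.1 = 38.61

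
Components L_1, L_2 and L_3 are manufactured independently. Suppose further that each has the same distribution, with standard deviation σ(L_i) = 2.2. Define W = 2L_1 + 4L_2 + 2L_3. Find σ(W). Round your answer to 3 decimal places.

Var(L_i) = (2.2)² = 4.84
By independence, Var(W) = (2)²Var(L_1) + (4)²Var(L_2) + (2)²Var(L_3)
= (2)²·4.84 + (4)²·4.84 + (2)²·4.84 = 116.16
σ(W) = √116.16 ≈ 10.778

10.778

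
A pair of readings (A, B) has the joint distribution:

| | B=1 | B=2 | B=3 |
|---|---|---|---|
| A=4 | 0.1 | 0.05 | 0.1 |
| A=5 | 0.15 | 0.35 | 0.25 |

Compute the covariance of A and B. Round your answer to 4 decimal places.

E[A] = 4.75,  E[B] = 2.1
E[AB] = 10
cov(A,B) = E[AB] − E[A]E[B] = 10 − (4.75)(2.1) = 0.025

0.0250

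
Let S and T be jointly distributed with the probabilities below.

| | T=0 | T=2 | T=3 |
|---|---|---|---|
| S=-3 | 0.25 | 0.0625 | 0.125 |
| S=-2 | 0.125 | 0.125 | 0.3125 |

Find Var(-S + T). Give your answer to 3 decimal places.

1.609

E[S] = -2.4375,  E[T] = 1.6875,  E[ST] = -3.875
Var(S) = 6.1875 − (-2.4375)² = 0.24609375;  Var(T) = 4.6875 − (1.6875)² = 1.83984375
Cov(S,T) = -3.875 − (-2.4375)(1.6875) = 0.23828125
Var(-S + T) = (-1)²·0.24609375 + (1)²·1.83984375 + 2·(-1)·(1)·0.23828125 = 1.609375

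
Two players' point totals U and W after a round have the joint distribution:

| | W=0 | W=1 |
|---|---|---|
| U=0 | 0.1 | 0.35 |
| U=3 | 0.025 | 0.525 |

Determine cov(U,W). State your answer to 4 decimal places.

E[U] = 1.65,  E[W] = 0.875
E[UW] = 1.575
cov(U,W) = E[UW] − E[U]E[W] = 1.575 − (1.65)(0.875) = 0.13125

0.1313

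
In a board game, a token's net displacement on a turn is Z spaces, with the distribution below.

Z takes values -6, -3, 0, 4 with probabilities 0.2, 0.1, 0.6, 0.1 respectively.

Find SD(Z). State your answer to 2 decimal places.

2.91

E[Z] = (-6)(0.2) + (-3)(0.1) + (0)(0.6) + (4)(0.1) = -1.1
E[Z²] = (-6)²(0.2) + (-3)²(0.1) + (0)²(0.6) + (4)²(0.1) = 9.7
Var(Z) = E[Z²] − (E[Z])² = 9.7 − (-1.1)² = 8.49
SD(Z) = √8.49 ≈ 2.91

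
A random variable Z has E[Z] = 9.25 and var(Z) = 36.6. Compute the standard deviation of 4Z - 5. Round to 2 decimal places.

24.20

var(4Z - 5) = (4)²·36.6 = 585.6
SD(4Z - 5) = √585.6 ≈ 24.20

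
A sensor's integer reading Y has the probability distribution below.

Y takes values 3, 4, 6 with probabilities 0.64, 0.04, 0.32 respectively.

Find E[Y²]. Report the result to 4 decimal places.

17.9200

E[Y²] = (3)²(0.64) + (4)²(0.04) + (6)²(0.32) = 17.92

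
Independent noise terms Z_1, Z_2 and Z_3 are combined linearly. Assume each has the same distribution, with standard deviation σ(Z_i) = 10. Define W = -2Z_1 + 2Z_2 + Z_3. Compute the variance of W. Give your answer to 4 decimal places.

Var(Z_i) = (10)² = 100
By independence, Var(W) = (-2)²Var(Z_1) + (2)²Var(Z_2) + (1)²Var(Z_3)
= (-2)²·100 + (2)²·100 + (1)²·100 = 900

900.0000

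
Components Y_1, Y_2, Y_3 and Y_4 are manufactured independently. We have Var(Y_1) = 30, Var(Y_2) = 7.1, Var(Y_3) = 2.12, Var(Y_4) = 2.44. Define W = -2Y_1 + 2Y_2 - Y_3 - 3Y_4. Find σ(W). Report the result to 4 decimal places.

By independence, Var(W) = (-2)²Var(Y_1) + (2)²Var(Y_2) + (-1)²Var(Y_3) + (-3)²Var(Y_4)
= (-2)²·30 + (2)²·7.1 + (-1)²·2.12 + (-3)²·2.44 = 172.48
σ(W) = √172.48 ≈ 13.1332

13.1332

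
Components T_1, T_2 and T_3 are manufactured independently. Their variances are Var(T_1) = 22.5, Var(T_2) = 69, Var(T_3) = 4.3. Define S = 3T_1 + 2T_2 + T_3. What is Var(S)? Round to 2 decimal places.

By independence, Var(S) = (3)²Var(T_1) + (2)²Var(T_2) + (1)²Var(T_3)
= (3)²·22.5 + (2)²·69 + (1)²·4.3 = 482.8

482.80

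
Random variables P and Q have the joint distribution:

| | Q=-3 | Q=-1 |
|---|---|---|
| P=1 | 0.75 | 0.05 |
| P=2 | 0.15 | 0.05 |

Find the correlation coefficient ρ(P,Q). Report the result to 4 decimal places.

E[P] = 1.2,  E[Q] = -2.8
E[PQ] = -3.3
Cov(P,Q) = E[PQ] − E[P]E[Q] = -3.3 − (1.2)(-2.8) = 0.06
V(P) = 0.16,  V(Q) = 0.36
ρ = 0.06 / √(0.16·0.36) ≈ 0.2500

0.2500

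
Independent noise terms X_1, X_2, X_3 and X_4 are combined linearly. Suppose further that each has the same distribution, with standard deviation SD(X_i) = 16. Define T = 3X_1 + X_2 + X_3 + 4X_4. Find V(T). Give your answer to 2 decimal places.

V(X_i) = (16)² = 256
By independence, V(T) = (3)²V(X_1) + (1)²V(X_2) + (1)²V(X_3) + (4)²V(X_4)
= (3)²·256 + (1)²·256 + (1)²·256 + (4)²·256 = 6912

6912.00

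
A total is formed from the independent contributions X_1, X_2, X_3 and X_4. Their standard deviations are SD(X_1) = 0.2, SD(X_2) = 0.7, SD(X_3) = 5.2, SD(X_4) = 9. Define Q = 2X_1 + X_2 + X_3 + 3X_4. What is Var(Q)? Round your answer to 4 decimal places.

Var(X_1) = 0.04, Var(X_2) = 0.49, Var(X_3) = 27.04, Var(X_4) = 81
By independence, Var(Q) = (2)²Var(X_1) + (1)²Var(X_2) + (1)²Var(X_3) + (3)²Var(X_4)
= (2)²·0.04 + (1)²·0.49 + (1)²·27.04 + (3)²·81 = 756.69

756.6900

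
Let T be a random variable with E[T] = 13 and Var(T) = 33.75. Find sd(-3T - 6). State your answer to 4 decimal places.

17.4284

Var(-3T - 6) = (-3)²·33.75 = 303.75
sd(-3T - 6) = √303.75 ≈ 17.4284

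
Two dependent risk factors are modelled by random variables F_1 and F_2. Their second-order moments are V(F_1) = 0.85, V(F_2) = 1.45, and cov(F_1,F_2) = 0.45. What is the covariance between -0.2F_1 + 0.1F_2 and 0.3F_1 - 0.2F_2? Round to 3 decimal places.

-0.049

cov(-0.2F_1 + 0.1F_2, 0.3F_1 - 0.2F_2) = (-0.2)(0.3)V(F_1) + (0.1)(-0.2)V(F_2) + [(-0.2)(-0.2) + (0.1)(0.3)]cov(F_1,F_2)
= -0.06·0.85 + -0.02·1.45 + 0.07·0.45 = -0.0485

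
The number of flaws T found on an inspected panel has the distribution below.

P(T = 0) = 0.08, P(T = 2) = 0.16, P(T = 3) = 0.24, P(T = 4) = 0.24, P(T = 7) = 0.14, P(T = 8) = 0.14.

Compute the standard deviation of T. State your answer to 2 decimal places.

2.38

E[T] = (0)(0.08) + (2)(0.16) + (3)(0.24) + (4)(0.24) + (7)(0.14) + (8)(0.14) = 4.1
E[T²] = (0)²(0.08) + (2)²(0.16) + (3)²(0.24) + (4)²(0.24) + (7)²(0.14) + (8)²(0.14) = 22.46
Var(T) = E[T²] − (E[T])² = 22.46 − (4.1)² = 5.65
sd(T) = √5.65 ≈ 2.38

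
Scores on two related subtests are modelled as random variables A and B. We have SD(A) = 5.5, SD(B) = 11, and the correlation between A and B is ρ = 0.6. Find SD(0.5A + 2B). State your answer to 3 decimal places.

Var(A) = (5.5)² = 30.25;  Var(B) = (11)² = 121
Cov(A,B) = ρ·SD(A)·SD(B) = 0.6·5.5·11 = 36.3
Var(0.5A + 2B) = (0.5)²·Var(A) + (2)²·Var(B) + 2·(0.5)·(2)·Cov(A,B)
= 0.25·30.25 + 4·121 + 2·36.3 = 564.1625
SD(0.5A + 2B) = √564.1625 ≈ 23.752

23.752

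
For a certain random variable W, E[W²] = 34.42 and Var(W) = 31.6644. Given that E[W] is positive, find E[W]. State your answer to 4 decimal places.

(E[W])² = E[W²] − Var(W) = 34.42 − 31.6644 = 2.7556
E[W] = √2.7556 = 1.66

1.6600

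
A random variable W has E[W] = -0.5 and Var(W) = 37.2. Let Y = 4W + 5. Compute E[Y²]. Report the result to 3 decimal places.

E[4W + 5] = 4·-0.5 + 5 = 3
Var(4W + 5) = (4)²·37.2 = 595.2
E[Y²] = Var(Y) + (E[Y])² = 595.2 + (3)² = 604.2

604.200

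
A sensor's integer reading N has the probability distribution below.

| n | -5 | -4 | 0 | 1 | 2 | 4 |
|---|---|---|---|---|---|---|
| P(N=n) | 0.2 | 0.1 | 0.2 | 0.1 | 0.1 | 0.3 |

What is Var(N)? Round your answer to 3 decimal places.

E[N] = (-5)(0.2) + (-4)(0.1) + (0)(0.2) + (1)(0.1) + (2)(0.1) + (4)(0.3) = 0.1
E[N²] = (-5)²(0.2) + (-4)²(0.1) + (0)²(0.2) + (1)²(0.1) + (2)²(0.1) + (4)²(0.3) = 11.9
Var(N) = E[N²] − (E[N])² = 11.9 − (0.1)² = 11.89

11.890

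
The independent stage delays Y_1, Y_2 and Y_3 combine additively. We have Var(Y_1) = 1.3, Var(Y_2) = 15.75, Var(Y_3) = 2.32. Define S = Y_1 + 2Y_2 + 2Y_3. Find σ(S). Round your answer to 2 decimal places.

By independence, Var(S) = (1)²Var(Y_1) + (2)²Var(Y_2) + (2)²Var(Y_3)
= (1)²·1.3 + (2)²·15.75 + (2)²·2.32 = 73.58
σ(S) = √73.58 ≈ 8.58

8.58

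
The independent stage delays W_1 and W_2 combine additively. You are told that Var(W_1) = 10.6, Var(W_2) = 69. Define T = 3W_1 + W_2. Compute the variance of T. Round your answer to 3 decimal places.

By independence, Var(T) = (3)²Var(W_1) + (1)²Var(W_2)
= (3)²·10.6 + (1)²·69 = 164.4

164.400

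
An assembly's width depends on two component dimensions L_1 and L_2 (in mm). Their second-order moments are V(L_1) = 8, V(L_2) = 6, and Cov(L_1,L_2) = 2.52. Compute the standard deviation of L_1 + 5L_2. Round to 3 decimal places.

13.535

V(L_1 + 5L_2) = (1)²·V(L_1) + (5)²·V(L_2) + 2·(1)·(5)·Cov(L_1,L_2)
= 1·8 + 25·6 + 10·2.52 = 183.2
SD(L_1 + 5L_2) = √183.2 ≈ 13.535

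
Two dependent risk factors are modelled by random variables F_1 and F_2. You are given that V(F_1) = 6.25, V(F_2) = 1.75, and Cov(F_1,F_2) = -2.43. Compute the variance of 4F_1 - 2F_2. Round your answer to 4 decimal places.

145.8800

V(4F_1 - 2F_2) = (4)²·V(F_1) + (-2)²·V(F_2) + 2·(4)·(-2)·Cov(F_1,F_2)
= 16·6.25 + 4·1.75 + -16·-2.43 = 145.88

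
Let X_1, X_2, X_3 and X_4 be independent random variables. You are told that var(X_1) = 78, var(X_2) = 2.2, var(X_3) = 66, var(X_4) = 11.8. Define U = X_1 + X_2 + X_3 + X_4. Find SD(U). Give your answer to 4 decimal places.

By independence, var(U) = (1)²var(X_1) + (1)²var(X_2) + (1)²var(X_3) + (1)²var(X_4)
= (1)²·78 + (1)²·2.2 + (1)²·66 + (1)²·11.8 = 158
SD(U) = √158 ≈ 12.5698

12.5698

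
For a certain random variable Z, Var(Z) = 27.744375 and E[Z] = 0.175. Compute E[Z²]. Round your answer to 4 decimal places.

E[Z²] = Var(Z) + (E[Z])² = 27.744375 + (0.175)² = 27.775

27.7750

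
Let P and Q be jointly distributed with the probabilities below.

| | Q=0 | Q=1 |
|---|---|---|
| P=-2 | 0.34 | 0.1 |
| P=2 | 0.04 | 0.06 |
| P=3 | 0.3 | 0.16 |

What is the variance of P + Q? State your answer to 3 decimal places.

6.380

E[P] = 0.7,  E[Q] = 0.32,  E[PQ] = 0.4
Var(P) = 6.3 − (0.7)² = 5.81;  Var(Q) = 0.32 − (0.32)² = 0.2176
Cov(P,Q) = 0.4 − (0.7)(0.32) = 0.176
Var(P + Q) = (1)²·5.81 + (1)²·0.2176 + 2·(1)·(1)·0.176 = 6.3796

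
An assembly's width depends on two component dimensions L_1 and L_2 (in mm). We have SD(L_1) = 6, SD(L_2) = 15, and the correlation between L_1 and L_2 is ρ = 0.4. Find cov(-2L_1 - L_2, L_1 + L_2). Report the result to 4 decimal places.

V(L_1) = (6)² = 36;  V(L_2) = (15)² = 225
cov(L_1,L_2) = ρ·SD(L_1)·SD(L_2) = 0.4·6·15 = 36
cov(-2L_1 - L_2, L_1 + L_2) = (-2)(1)V(L_1) + (-1)(1)V(L_2) + [(-2)(1) + (-1)(1)]cov(L_1,L_2)
= -2·36 + -1·225 + -3·36 = -405

-405.0000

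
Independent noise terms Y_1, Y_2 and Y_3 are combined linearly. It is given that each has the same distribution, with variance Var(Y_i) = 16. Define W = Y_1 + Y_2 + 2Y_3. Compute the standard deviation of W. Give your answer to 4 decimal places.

By independence, Var(W) = (1)²Var(Y_1) + (1)²Var(Y_2) + (2)²Var(Y_3)
= (1)²·16 + (1)²·16 + (2)²·16 = 96
SD(W) = √96 ≈ 9.7980

9.7980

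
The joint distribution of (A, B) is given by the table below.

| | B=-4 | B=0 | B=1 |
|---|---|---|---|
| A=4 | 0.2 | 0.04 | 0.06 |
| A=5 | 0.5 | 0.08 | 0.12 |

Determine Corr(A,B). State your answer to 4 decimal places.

E[A] = 4.7,  E[B] = -2.62
E[AB] = -12.36
Cov(A,B) = E[AB] − E[A]E[B] = -12.36 − (4.7)(-2.62) = -0.046
V(A) = 0.21,  V(B) = 4.5156
ρ = -0.046 / √(0.21·4.5156) ≈ -0.0472

-0.0472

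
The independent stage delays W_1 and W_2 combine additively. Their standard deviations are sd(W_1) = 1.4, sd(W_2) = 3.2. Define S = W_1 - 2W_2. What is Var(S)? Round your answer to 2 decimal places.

42.92

Var(W_1) = 1.96, Var(W_2) = 10.24
By independence, Var(S) = (1)²Var(W_1) + (-2)²Var(W_2)
= (1)²·1.96 + (-2)²·10.24 = 42.92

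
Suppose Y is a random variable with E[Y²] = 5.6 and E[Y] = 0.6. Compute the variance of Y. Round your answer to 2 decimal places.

V(Y) = 5.6 − (0.6)² = 5.24

5.24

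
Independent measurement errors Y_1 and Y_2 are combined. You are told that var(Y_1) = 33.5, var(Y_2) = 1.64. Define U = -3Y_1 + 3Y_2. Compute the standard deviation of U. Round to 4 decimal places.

17.7837

By independence, var(U) = (-3)²var(Y_1) + (3)²var(Y_2)
= (-3)²·33.5 + (3)²·1.64 = 316.26
σ(U) = √316.26 ≈ 17.7837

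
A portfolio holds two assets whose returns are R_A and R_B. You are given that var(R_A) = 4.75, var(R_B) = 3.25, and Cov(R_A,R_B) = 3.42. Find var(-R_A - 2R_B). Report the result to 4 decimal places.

var(-R_A - 2R_B) = (-1)²·var(R_A) + (-2)²·var(R_B) + 2·(-1)·(-2)·Cov(R_A,R_B)
= 1·4.75 + 4·3.25 + 4·3.42 = 31.43

31.4300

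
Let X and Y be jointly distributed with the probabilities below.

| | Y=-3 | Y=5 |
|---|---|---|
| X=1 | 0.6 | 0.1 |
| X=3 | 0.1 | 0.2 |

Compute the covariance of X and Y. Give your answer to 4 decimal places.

1.7600

E[X] = 1.6,  E[Y] = -0.6
E[XY] = 0.8
cov(X,Y) = E[XY] − E[X]E[Y] = 0.8 − (1.6)(-0.6) = 1.76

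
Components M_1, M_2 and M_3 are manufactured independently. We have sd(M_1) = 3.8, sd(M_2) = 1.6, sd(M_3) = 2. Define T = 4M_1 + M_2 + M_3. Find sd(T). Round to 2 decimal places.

15.41

Var(M_1) = 14.44, Var(M_2) = 2.56, Var(M_3) = 4
By independence, Var(T) = (4)²Var(M_1) + (1)²Var(M_2) + (1)²Var(M_3)
= (4)²·14.44 + (1)²·2.56 + (1)²·4 = 237.6
sd(T) = √237.6 ≈ 15.41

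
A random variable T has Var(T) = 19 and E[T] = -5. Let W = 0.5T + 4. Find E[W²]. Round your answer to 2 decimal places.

E[0.5T + 4] = 0.5·-5 + 4 = 1.5
Var(0.5T + 4) = (0.5)²·19 = 4.75
E[W²] = Var(W) + (E[W])² = 4.75 + (1.5)² = 7

7.00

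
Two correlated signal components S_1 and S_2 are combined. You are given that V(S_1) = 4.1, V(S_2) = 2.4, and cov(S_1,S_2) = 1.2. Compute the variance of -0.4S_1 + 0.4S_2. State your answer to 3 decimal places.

0.656

V(-0.4S_1 + 0.4S_2) = (-0.4)²·V(S_1) + (0.4)²·V(S_2) + 2·(-0.4)·(0.4)·cov(S_1,S_2)
= 0.16·4.1 + 0.16·2.4 + -0.32·1.2 = 0.656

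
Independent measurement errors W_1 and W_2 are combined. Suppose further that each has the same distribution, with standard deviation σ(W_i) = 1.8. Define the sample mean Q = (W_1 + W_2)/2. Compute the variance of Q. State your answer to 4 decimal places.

1.6200

var(W_i) = (1.8)² = 3.24
By independence, var(Q) = (0.5)²var(W_1) + (0.5)²var(W_2)
= (0.5)²·3.24 + (0.5)²·3.24 = 1.62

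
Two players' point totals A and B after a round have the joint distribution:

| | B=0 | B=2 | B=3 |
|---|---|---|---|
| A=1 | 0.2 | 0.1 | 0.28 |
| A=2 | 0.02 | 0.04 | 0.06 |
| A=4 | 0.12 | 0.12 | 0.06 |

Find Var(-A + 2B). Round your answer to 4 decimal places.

9.4436

E[A] = 2.02,  E[B] = 1.72,  E[AB] = 3.24
Var(A) = 5.86 − (2.02)² = 1.7796;  Var(B) = 4.64 − (1.72)² = 1.6816
cov(A,B) = 3.24 − (2.02)(1.72) = -0.2344
Var(-A + 2B) = (-1)²·1.7796 + (2)²·1.6816 + 2·(-1)·(2)·-0.2344 = 9.4436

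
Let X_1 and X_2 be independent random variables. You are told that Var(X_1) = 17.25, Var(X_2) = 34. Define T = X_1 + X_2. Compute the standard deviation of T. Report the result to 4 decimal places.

7.1589

By independence, Var(T) = (1)²Var(X_1) + (1)²Var(X_2)
= (1)²·17.25 + (1)²·34 = 51.25
SD(T) = √51.25 ≈ 7.1589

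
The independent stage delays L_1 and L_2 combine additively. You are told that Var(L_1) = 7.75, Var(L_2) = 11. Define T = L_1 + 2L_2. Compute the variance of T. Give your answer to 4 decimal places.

51.7500

By independence, Var(T) = (1)²Var(L_1) + (2)²Var(L_2)
= (1)²·7.75 + (2)²·11 = 51.75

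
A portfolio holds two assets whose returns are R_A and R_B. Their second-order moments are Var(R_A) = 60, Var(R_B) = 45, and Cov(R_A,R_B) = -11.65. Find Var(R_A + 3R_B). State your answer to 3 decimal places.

395.100

Var(R_A + 3R_B) = (1)²·Var(R_A) + (3)²·Var(R_B) + 2·(1)·(3)·Cov(R_A,R_B)
= 1·60 + 9·45 + 6·-11.65 = 395.1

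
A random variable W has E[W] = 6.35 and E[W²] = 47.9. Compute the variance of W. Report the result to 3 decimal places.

7.578

V(W) = 47.9 − (6.35)² = 7.5775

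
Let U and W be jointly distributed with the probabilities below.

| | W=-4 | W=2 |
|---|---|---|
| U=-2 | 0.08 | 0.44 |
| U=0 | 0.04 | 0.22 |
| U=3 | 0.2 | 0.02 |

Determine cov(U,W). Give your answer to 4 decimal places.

-3.3696

E[U] = -0.38,  E[W] = 0.08
E[UW] = -3.4
cov(U,W) = E[UW] − E[U]E[W] = -3.4 − (-0.38)(0.08) = -3.3696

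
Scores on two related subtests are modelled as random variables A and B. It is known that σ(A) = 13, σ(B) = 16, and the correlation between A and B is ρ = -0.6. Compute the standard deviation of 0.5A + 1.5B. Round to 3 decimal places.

V(A) = (13)² = 169;  V(B) = (16)² = 256
Cov(A,B) = ρ·σ(A)·σ(B) = -0.6·13·16 = -124.8
V(0.5A + 1.5B) = (0.5)²·V(A) + (1.5)²·V(B) + 2·(0.5)·(1.5)·Cov(A,B)
= 0.25·169 + 2.25·256 + 1.5·-124.8 = 431.05
σ(0.5A + 1.5B) = √431.05 ≈ 20.762

20.762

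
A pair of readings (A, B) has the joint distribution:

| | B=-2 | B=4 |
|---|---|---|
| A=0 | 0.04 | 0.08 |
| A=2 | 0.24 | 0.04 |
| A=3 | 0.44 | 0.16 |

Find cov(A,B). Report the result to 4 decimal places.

-0.6048

E[A] = 2.36,  E[B] = -0.32
E[AB] = -1.36
cov(A,B) = E[AB] − E[A]E[B] = -1.36 − (2.36)(-0.32) = -0.6048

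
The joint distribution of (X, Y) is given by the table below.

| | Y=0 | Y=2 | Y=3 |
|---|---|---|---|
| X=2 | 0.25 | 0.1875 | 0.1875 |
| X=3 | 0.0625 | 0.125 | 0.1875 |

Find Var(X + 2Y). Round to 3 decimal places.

7.109

E[X] = 2.375,  E[Y] = 1.75,  E[XY] = 4.3125
Var(X) = 5.875 − (2.375)² = 0.234375;  Var(Y) = 4.625 − (1.75)² = 1.5625
cov(X,Y) = 4.3125 − (2.375)(1.75) = 0.15625
Var(X + 2Y) = (1)²·0.234375 + (2)²·1.5625 + 2·(1)·(2)·0.15625 = 7.109375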